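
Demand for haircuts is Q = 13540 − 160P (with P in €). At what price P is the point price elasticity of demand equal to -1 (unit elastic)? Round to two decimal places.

Ed = −160P/(13540 − 160P). Set this equal to -1:
160P = 1·(13540 − 160P) ⇒ 160P(1 + 1) = 1·13540
P = 1·13540 / (160·2) = 42.3125

42.31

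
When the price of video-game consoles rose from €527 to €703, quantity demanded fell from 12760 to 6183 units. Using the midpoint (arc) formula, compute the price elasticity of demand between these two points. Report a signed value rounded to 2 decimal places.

-2.43

%ΔQ = (6183 − 12760) / [(12760 + 6183)/2] = -6577/9471.5 = -0.694398…
%ΔP = (703 − 527) / [(527 + 703)/2] = 176/615 = 0.286178…
Arc Ed = %ΔQ / %ΔP = (-6577/9471.5) / (176/615) = -2.4264…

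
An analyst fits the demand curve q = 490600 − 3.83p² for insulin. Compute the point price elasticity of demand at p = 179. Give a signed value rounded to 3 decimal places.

dq/dp = −2·3.83·p = -1371.14. At p = 179, q = 367882.97.
Ed = (dq/dp)·(p/q) = (-1371.14) × (179/367882.97) = -0.66715…

-0.667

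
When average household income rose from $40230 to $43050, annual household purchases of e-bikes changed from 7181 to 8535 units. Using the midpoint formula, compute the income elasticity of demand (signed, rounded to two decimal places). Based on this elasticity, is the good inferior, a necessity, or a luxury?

%ΔQ = (8535 − 7181)/[( 7181 + 8535)/2] = 1354/7858 = 0.172308…
%ΔIncome = (43050 − 40230)/[( 40230 + 43050)/2] = 2820/41640 = 0.067723…
E_income = (1354/7858) / (2820/41640) = 2.5442…
E_income > 1 ⇒ normal good, luxury.

2.54; luxury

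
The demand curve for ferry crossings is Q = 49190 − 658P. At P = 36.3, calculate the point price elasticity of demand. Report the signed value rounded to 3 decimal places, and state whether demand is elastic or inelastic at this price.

-0.944; inelastic

dQ/dP = −658. At P = 36.3, Q = 49190 − 658(36.3) = 25304.6.
Ed = (dQ/dP)·(P/Q) = −658 × (36.3/25304.6) = -0.94391…
|Ed| = 0.944 < 1, so demand is inelastic.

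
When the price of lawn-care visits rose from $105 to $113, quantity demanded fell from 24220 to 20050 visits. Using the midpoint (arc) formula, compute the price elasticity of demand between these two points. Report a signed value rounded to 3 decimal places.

-2.567

%ΔQ = (20050 − 24220) / [(24220 + 20050)/2] = -4170/22135 = -0.188389…
%ΔP = (113 − 105) / [(105 + 113)/2] = 8/109 = 0.073394…
Arc Ed = %ΔQ / %ΔP = (-4170/22135) / (8/109) = -2.56680…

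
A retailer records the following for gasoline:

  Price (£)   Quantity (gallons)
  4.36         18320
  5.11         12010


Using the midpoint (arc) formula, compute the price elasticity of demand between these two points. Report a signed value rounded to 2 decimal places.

%ΔQ = (12010 − 18320) / [(18320 + 12010)/2] = -6310/15165 = -0.416089…
%ΔP = (5.11 − 4.36) / [(4.36 + 5.11)/2] = 0.75/4.735 = 0.158394…
Arc Ed = %ΔQ / %ΔP = (-6310/15165) / (0.75/4.735) = -2.6269…

-2.63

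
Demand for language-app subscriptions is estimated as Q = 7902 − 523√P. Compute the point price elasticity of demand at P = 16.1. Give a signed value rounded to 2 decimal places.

dQ/dP = −523/(2√P) = -65.1717. At P = 16.1, Q = 5803.47.
Ed = (dQ/dP)·(P/Q) = (-65.1717) × (16.1/5803.47) = -0.1807…

-0.18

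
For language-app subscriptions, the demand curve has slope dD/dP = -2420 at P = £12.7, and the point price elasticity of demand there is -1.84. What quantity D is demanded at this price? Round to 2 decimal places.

16703.26

Ed = (dD/dP)·(P/D) ⇒ D = (dD/dP)·P/Ed = (-2420)·12.7/(-1.84) = 16703.2608…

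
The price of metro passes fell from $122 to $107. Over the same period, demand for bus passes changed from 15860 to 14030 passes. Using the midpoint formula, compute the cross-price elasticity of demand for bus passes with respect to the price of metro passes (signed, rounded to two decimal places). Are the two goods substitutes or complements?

%ΔQ_{bus passes} = (14030 − 15860)/avg = -1830/14945 = -0.122448…
%ΔP_{metro passes} = (107 − 122)/avg = -15/114.5 = -0.131004…
E_cross = (-1830/14945) / (-15/114.5) = 0.9346…
E_cross > 0 ⇒ the goods are substitutes.

0.93; substitutes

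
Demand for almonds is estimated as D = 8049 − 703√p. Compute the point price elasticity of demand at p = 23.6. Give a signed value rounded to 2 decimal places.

-0.37

dD/dp = −703/(2√p) = -72.3551. At p = 23.6, D = 4633.84.
Ed = (dD/dp)·(p/D) = (-72.3551) × (23.6/4633.84) = -0.3685…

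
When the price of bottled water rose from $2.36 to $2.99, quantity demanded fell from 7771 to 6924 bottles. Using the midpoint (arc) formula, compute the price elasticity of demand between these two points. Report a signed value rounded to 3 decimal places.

-0.489

%ΔQ = (6924 − 7771) / [(7771 + 6924)/2] = -847/7347.5 = -0.115277…
%ΔP = (2.99 − 2.36) / [(2.36 + 2.99)/2] = 0.63/2.675 = 0.235514…
Arc Ed = %ΔQ / %ΔP = (-847/7347.5) / (0.63/2.675) = -0.48947…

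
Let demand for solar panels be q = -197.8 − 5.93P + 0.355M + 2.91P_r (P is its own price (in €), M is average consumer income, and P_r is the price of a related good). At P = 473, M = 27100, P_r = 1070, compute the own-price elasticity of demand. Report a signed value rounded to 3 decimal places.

-0.288

At the given values, q = -197.8 − 5.93(473) + 0.355(27100) + 2.91(1070) = 9731.51.
∂q/∂P = −5.93.
E = (-5.93) × (473/9731.51) = -0.28822…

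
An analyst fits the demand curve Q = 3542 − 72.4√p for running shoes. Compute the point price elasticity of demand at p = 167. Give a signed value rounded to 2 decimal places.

dQ/dp = −72.4/(2√p) = -2.80124. At p = 167, Q = 2606.39.
Ed = (dQ/dp)·(p/Q) = (-2.80124) × (167/2606.39) = -0.1794…

-0.18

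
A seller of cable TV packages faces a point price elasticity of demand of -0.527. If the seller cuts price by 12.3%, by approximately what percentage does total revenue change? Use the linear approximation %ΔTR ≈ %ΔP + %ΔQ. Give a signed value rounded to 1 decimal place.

-5.8%

%ΔQ ≈ Ed × %ΔP = (-0.527) × (-12.3%) = +6.4821%
%ΔTR ≈ %ΔP + %ΔQ = (-12.3%) + (+6.4821%) = -5.8179%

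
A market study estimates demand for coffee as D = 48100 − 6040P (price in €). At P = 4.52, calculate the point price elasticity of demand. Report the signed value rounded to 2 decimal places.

dD/dP = −6040. At P = 4.52, D = 48100 − 6040(4.52) = 20799.2.
Ed = (dD/dP)·(P/D) = −6040 × (4.52/20799.2) = -1.3125…

-1.31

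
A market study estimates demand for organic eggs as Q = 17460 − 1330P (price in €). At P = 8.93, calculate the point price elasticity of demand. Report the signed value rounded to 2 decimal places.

-2.13

dQ/dP = −1330. At P = 8.93, Q = 17460 − 1330(8.93) = 5583.1.
Ed = (dQ/dP)·(P/Q) = −1330 × (8.93/5583.1) = -2.1272…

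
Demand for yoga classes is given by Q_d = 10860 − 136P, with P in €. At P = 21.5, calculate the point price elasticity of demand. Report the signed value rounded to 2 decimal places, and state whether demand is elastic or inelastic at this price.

-0.37; inelastic

dQ_d/dP = −136. At P = 21.5, Q_d = 10860 − 136(21.5) = 7936.
Ed = (dQ_d/dP)·(P/Q_d) = −136 × (21.5/7936) = -0.3684…
|Ed| = 0.37 < 1, so demand is inelastic.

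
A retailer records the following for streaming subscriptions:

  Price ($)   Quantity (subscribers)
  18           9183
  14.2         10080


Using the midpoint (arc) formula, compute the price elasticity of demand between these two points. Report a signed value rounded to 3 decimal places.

-0.395

%ΔQ = (10080 − 9183) / [(9183 + 10080)/2] = 897/9631.5 = 0.093131…
%ΔP = (14.2 − 18) / [(18 + 14.2)/2] = -3.8/16.1 = -0.236024…
Arc Ed = %ΔQ / %ΔP = (897/9631.5) / (-3.8/16.1) = -0.39458…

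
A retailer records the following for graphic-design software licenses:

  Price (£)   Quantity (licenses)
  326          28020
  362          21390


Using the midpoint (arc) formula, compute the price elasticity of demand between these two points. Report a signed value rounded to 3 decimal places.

-2.564

%ΔQ = (21390 − 28020) / [(28020 + 21390)/2] = -6630/24705 = -0.268366…
%ΔP = (362 − 326) / [(326 + 362)/2] = 36/344 = 0.104651…
Arc Ed = %ΔQ / %ΔP = (-6630/24705) / (36/344) = -2.56439…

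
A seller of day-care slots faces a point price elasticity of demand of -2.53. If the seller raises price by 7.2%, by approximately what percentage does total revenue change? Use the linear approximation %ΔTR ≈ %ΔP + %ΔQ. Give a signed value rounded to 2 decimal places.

-11.02%

%ΔQ ≈ Ed × %ΔP = (-2.53) × (+7.2%) = -18.2160%
%ΔTR ≈ %ΔP + %ΔQ = (+7.2%) + (-18.2160%) = -11.0160%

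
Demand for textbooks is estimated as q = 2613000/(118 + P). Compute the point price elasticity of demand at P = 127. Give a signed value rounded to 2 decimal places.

-0.52

dq/dP = −2613000/(118 + P)² = -43.5319. At P = 127, q = 10665.3.
Ed = (dq/dP)·(P/q) = (-43.5319) × (127/10665.3) = -0.5183…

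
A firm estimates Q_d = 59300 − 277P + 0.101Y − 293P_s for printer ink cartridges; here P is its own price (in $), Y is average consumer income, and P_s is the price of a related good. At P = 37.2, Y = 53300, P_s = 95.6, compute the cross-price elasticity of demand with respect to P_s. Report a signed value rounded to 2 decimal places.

At the given values, Q_d = 59300 − 277(37.2) + 0.101(53300) − 293(95.6) = 26368.1.
∂Q_d/∂P_s = -293.
E = (-293) × (95.6/26368.1) = -1.0622…

-1.06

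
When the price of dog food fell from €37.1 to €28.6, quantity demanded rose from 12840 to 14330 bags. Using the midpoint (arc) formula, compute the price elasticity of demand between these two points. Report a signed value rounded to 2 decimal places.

-0.42

%ΔQ = (14330 − 12840) / [(12840 + 14330)/2] = 1490/13585 = 0.109679…
%ΔP = (28.6 − 37.1) / [(37.1 + 28.6)/2] = -8.5/32.85 = -0.258751…
Arc Ed = %ΔQ / %ΔP = (1490/13585) / (-8.5/32.85) = -0.4238…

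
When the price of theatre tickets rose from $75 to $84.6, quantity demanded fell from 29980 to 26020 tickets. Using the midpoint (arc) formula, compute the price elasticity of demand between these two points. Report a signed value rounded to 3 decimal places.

%ΔQ = (26020 − 29980) / [(29980 + 26020)/2] = -3960/28000 = -0.141428…
%ΔP = (84.6 − 75) / [(75 + 84.6)/2] = 9.6/79.8 = 0.120300…
Arc Ed = %ΔQ / %ΔP = (-3960/28000) / (9.6/79.8) = -1.17562…

-1.176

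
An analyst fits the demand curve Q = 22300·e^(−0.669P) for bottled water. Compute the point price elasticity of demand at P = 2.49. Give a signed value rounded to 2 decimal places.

-1.67

dQ/dP = −0.669·Q = -2820.19. At P = 2.49, Q = 4215.54.
Ed = (dQ/dP)·(P/Q) = (-2820.19) × (2.49/4215.54) = -1.6658…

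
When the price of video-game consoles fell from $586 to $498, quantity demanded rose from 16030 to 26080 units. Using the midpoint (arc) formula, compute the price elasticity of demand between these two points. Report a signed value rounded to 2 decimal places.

-2.94

%ΔQ = (26080 − 16030) / [(16030 + 26080)/2] = 10050/21055 = 0.477321…
%ΔP = (498 − 586) / [(586 + 498)/2] = -88/542 = -0.162361…
Arc Ed = %ΔQ / %ΔP = (10050/21055) / (-88/542) = -2.9398…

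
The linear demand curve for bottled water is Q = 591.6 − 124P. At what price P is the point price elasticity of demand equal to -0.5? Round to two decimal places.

1.59

Ed = −124P/(591.6 − 124P). Set this equal to -0.5:
124P = 0.5·(591.6 − 124P) ⇒ 124P(1 + 0.5) = 0.5·591.6
P = 0.5·591.6 / (124·1.5) = 1.5903…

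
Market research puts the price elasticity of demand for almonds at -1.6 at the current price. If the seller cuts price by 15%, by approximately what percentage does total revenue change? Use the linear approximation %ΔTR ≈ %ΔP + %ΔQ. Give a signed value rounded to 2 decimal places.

+9.00%

%ΔQ ≈ Ed × %ΔP = (-1.6) × (-15%) = +24.0000%
%ΔTR ≈ %ΔP + %ΔQ = (-15%) + (+24.0000%) = +9.0000%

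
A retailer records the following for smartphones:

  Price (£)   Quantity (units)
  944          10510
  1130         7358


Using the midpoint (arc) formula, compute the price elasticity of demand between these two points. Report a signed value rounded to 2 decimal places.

-1.97

%ΔQ = (7358 − 10510) / [(10510 + 7358)/2] = -3152/8934 = -0.352809…
%ΔP = (1130 − 944) / [(944 + 1130)/2] = 186/1037 = 0.179363…
Arc Ed = %ΔQ / %ΔP = (-3152/8934) / (186/1037) = -1.9670…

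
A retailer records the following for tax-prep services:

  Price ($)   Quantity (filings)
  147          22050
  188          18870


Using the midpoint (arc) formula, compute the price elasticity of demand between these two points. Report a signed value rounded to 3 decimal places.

%ΔQ = (18870 − 22050) / [(22050 + 18870)/2] = -3180/20460 = -0.155425…
%ΔP = (188 − 147) / [(147 + 188)/2] = 41/167.5 = 0.244776…
Arc Ed = %ΔQ / %ΔP = (-3180/20460) / (41/167.5) = -0.63496…

-0.635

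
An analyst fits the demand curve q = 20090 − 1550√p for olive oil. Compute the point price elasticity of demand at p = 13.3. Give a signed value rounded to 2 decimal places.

-0.20

dq/dp = −1550/(2√p) = -212.508. At p = 13.3, q = 14437.3.
Ed = (dq/dp)·(p/q) = (-212.508) × (13.3/14437.3) = -0.1957…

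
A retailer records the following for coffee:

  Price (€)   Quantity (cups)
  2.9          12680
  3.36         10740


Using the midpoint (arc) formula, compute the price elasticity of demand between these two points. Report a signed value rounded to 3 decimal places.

-1.127

%ΔQ = (10740 − 12680) / [(12680 + 10740)/2] = -1940/11710 = -0.165670…
%ΔP = (3.36 − 2.9) / [(2.9 + 3.36)/2] = 0.46/3.13 = 0.146964…
Arc Ed = %ΔQ / %ΔP = (-1940/11710) / (0.46/3.13) = -1.12727…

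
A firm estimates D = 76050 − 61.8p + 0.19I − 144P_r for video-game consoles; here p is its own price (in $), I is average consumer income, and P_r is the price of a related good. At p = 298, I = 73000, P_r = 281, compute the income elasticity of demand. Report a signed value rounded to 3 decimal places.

At the given values, D = 76050 − 61.8(298) + 0.19(73000) − 144(281) = 31039.6.
∂D/∂I = 0.19.
E = (0.19) × (73000/31039.6) = 0.44684…

0.447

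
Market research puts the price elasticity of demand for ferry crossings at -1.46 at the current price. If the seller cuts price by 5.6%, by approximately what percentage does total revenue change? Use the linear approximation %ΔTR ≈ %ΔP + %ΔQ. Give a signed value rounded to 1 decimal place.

%ΔQ ≈ Ed × %ΔP = (-1.46) × (-5.6%) = +8.1760%
%ΔTR ≈ %ΔP + %ΔQ = (-5.6%) + (+8.1760%) = +2.5760%

+2.6%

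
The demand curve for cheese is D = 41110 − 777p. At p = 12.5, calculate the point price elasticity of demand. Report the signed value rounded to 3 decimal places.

-0.309

dD/dp = −777. At p = 12.5, D = 41110 − 777(12.5) = 31397.5.
Ed = (dD/dp)·(p/D) = −777 × (12.5/31397.5) = -0.30933…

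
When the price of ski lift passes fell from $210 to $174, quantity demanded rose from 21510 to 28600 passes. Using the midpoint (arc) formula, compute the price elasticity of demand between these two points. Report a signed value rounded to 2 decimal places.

-1.51

%ΔQ = (28600 − 21510) / [(21510 + 28600)/2] = 7090/25055 = 0.282977…
%ΔP = (174 − 210) / [(210 + 174)/2] = -36/192 = -0.1875
Arc Ed = %ΔQ / %ΔP = (7090/25055) / (-36/192) = -1.5092…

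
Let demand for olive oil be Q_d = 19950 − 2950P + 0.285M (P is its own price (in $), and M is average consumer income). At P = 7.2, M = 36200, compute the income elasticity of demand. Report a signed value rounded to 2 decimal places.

1.14

At the given values, Q_d = 19950 − 2950(7.2) + 0.285(36200) = 9027.
∂Q_d/∂M = 0.285.
E = (0.285) × (36200/9027) = 1.1429…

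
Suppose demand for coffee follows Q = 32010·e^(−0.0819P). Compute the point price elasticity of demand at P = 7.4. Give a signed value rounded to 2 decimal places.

dQ/dP = −0.0819·Q = -1430.08. At P = 7.4, Q = 17461.3.
Ed = (dQ/dP)·(P/Q) = (-1430.08) × (7.4/17461.3) = -0.6060…

-0.61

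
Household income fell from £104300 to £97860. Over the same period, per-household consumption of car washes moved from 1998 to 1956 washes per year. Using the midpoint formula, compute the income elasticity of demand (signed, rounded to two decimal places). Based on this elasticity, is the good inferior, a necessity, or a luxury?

0.33; necessity

%ΔQ = (1956 − 1998)/[( 1998 + 1956)/2] = -42/1977 = -0.021244…
%ΔIncome = (97860 − 104300)/[( 104300 + 97860)/2] = -6440/101080 = -0.063711…
E_income = (-42/1977) / (-6440/101080) = 0.3334…
0 < E_income < 1 ⇒ normal good, necessity.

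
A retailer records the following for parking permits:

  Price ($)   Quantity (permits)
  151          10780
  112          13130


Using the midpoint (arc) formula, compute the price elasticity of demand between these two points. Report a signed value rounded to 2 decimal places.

%ΔQ = (13130 − 10780) / [(10780 + 13130)/2] = 2350/11955 = 0.196570…
%ΔP = (112 − 151) / [(151 + 112)/2] = -39/131.5 = -0.296577…
Arc Ed = %ΔQ / %ΔP = (2350/11955) / (-39/131.5) = -0.6627…

-0.66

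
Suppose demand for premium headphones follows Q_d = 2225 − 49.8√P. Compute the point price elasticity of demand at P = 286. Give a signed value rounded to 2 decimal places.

dQ_d/dP = −49.8/(2√P) = -1.47237. At P = 286, Q_d = 1382.81.
Ed = (dQ_d/dP)·(P/Q_d) = (-1.47237) × (286/1382.81) = -0.3045…

-0.30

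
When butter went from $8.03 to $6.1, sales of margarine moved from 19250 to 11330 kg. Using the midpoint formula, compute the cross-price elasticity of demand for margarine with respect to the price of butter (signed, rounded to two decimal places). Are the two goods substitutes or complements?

1.90; substitutes

%ΔQ_{margarine} = (11330 − 19250)/avg = -7920/15290 = -0.517985…
%ΔP_{butter} = (6.1 − 8.03)/avg = -1.93/7.065 = -0.273177…
E_cross = (-7920/15290) / (-1.93/7.065) = 1.8961…
E_cross > 0 ⇒ the goods are substitutes.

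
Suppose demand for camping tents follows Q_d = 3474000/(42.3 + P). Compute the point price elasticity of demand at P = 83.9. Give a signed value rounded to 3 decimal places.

dQ_d/dP = −3474000/(42.3 + P)² = -218.128. At P = 83.9, Q_d = 27527.7.
Ed = (dQ_d/dP)·(P/Q_d) = (-218.128) × (83.9/27527.7) = -0.66481…

-0.665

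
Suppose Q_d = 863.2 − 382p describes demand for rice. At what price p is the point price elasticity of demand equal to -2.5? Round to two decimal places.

Ed = −382p/(863.2 − 382p). Set this equal to -2.5:
382p = 2.5·(863.2 − 382p) ⇒ 382p(1 + 2.5) = 2.5·863.2
p = 2.5·863.2 / (382·3.5) = 1.6140…

1.61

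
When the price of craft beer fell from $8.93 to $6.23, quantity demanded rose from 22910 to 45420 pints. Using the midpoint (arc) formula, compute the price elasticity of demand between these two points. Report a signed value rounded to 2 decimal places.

-1.85

%ΔQ = (45420 − 22910) / [(22910 + 45420)/2] = 22510/34165 = 0.658861…
%ΔP = (6.23 − 8.93) / [(8.93 + 6.23)/2] = -2.7/7.58 = -0.356200…
Arc Ed = %ΔQ / %ΔP = (22510/34165) / (-2.7/7.58) = -1.8496…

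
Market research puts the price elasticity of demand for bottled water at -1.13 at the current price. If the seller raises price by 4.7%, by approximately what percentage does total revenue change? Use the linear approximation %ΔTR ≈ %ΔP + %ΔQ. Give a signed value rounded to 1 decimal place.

-0.6%

%ΔQ ≈ Ed × %ΔP = (-1.13) × (+4.7%) = -5.3110%
%ΔTR ≈ %ΔP + %ΔQ = (+4.7%) + (-5.3110%) = -0.6110%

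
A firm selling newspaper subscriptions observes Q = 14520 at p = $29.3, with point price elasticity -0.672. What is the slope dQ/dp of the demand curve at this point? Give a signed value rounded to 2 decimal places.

-333.02

Ed = (dQ/dp)·(p/Q) ⇒ dQ/dp = Ed·Q/p = (-0.672)·14520/29.3 = -333.0184…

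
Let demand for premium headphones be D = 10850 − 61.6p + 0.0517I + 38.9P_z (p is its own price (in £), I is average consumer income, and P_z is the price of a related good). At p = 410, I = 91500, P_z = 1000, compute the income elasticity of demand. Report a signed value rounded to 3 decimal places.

0.162

At the given values, D = 10850 − 61.6(410) + 0.0517(91500) + 38.9(1000) = 29224.55.
∂D/∂I = 0.0517.
E = (0.0517) × (91500/29224.55) = 0.16186…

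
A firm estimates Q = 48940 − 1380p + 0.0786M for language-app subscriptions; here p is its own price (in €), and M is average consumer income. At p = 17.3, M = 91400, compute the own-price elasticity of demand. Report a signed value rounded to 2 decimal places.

-0.74

At the given values, Q = 48940 − 1380(17.3) + 0.0786(91400) = 32250.04.
∂Q/∂p = −1380.
E = (-1380) × (17.3/32250.04) = -0.7402…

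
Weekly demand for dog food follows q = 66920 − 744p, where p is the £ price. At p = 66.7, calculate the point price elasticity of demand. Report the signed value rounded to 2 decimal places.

dq/dp = −744. At p = 66.7, q = 66920 − 744(66.7) = 17295.2.
Ed = (dq/dp)·(p/q) = −744 × (66.7/17295.2) = -2.8692…

-2.87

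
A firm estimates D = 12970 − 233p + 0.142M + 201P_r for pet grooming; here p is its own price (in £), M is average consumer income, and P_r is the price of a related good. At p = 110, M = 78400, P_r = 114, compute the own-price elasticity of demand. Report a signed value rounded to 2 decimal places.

At the given values, D = 12970 − 233(110) + 0.142(78400) + 201(114) = 21386.8.
∂D/∂p = −233.
E = (-233) × (110/21386.8) = -1.1984…

-1.20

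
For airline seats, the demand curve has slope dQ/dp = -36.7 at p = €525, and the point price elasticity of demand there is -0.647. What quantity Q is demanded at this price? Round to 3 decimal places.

29779.753

Ed = (dQ/dp)·(p/Q) ⇒ Q = (dQ/dp)·p/Ed = (-36.7)·525/(-0.647) = 29779.75270…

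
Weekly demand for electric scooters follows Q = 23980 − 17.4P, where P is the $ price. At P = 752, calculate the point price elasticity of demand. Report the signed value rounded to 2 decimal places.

dQ/dP = −17.4. At P = 752, Q = 23980 − 17.4(752) = 10895.2.
Ed = (dQ/dP)·(P/Q) = −17.4 × (752/10895.2) = -1.2009…

-1.20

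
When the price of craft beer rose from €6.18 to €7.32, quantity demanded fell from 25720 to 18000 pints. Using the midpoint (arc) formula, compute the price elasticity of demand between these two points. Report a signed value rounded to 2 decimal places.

%ΔQ = (18000 − 25720) / [(25720 + 18000)/2] = -7720/21860 = -0.353156…
%ΔP = (7.32 − 6.18) / [(6.18 + 7.32)/2] = 1.14/6.75 = 0.168888…
Arc Ed = %ΔQ / %ΔP = (-7720/21860) / (1.14/6.75) = -2.0910…

-2.09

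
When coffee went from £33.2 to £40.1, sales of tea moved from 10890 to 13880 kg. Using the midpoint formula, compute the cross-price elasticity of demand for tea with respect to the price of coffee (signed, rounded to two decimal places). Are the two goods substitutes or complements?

%ΔQ_{tea} = (13880 − 10890)/avg = 2990/12385 = 0.241421…
%ΔP_{coffee} = (40.1 − 33.2)/avg = 6.9/36.65 = 0.188267…
E_cross = (2990/12385) / (6.9/36.65) = 1.2823…
E_cross > 0 ⇒ the goods are substitutes.

1.28; substitutes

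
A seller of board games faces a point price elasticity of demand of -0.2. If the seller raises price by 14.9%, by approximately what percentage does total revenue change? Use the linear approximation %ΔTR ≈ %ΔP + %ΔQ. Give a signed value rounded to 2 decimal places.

%ΔQ ≈ Ed × %ΔP = (-0.2) × (+14.9%) = -2.9800%
%ΔTR ≈ %ΔP + %ΔQ = (+14.9%) + (-2.9800%) = +11.9200%

+11.92%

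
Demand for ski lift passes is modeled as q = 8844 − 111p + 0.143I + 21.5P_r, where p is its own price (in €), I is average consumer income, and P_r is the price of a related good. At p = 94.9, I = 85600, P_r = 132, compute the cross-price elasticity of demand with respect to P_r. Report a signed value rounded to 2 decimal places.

At the given values, q = 8844 − 111(94.9) + 0.143(85600) + 21.5(132) = 13388.9.
∂q/∂P_r = 21.5.
E = (21.5) × (132/13388.9) = 0.2119…

0.21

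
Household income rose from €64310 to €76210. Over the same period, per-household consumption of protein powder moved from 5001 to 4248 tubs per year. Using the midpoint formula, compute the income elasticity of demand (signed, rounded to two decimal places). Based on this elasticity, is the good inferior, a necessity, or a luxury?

%ΔQ = (4248 − 5001)/[( 5001 + 4248)/2] = -753/4624.5 = -0.162828…
%ΔIncome = (76210 − 64310)/[( 64310 + 76210)/2] = 11900/70260 = 0.169370…
E_income = (-753/4624.5) / (11900/70260) = -0.9613…
E_income < 0 ⇒ inferior good.

-0.96; inferior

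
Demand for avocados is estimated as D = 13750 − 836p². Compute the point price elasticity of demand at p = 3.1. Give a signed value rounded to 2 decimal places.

-2.81

dD/dp = −2·836·p = -5183.2. At p = 3.1, D = 5716.04.
Ed = (dD/dp)·(p/D) = (-5183.2) × (3.1/5716.04) = -2.8110…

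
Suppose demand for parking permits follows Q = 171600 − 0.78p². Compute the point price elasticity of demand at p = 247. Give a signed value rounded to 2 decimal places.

-0.77

dQ/dp = −2·0.78·p = -385.32. At p = 247, Q = 124012.98.
Ed = (dQ/dp)·(p/Q) = (-385.32) × (247/124012.98) = -0.7674…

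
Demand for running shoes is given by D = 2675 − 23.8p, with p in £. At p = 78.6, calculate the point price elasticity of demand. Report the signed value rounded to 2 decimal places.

-2.33

dD/dp = −23.8. At p = 78.6, D = 2675 − 23.8(78.6) = 804.32.
Ed = (dD/dp)·(p/D) = −23.8 × (78.6/804.32) = -2.3257…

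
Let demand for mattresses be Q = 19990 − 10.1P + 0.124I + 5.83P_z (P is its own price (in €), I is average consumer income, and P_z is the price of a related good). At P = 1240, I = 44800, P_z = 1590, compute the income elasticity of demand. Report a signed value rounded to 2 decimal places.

At the given values, Q = 19990 − 10.1(1240) + 0.124(44800) + 5.83(1590) = 22290.9.
∂Q/∂I = 0.124.
E = (0.124) × (44800/22290.9) = 0.2492…

0.25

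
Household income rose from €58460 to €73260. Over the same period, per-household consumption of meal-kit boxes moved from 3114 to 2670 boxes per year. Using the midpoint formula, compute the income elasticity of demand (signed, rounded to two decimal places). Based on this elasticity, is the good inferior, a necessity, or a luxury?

%ΔQ = (2670 − 3114)/[( 3114 + 2670)/2] = -444/2892 = -0.153526…
%ΔIncome = (73260 − 58460)/[( 58460 + 73260)/2] = 14800/65860 = 0.224719…
E_income = (-444/2892) / (14800/65860) = -0.6831…
E_income < 0 ⇒ inferior good.

-0.68; inferior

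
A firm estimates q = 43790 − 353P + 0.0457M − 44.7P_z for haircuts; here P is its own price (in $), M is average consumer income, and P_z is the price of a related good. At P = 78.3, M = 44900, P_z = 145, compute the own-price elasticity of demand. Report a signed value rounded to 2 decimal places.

-2.36

At the given values, q = 43790 − 353(78.3) + 0.0457(44900) − 44.7(145) = 11720.53.
∂q/∂P = −353.
E = (-353) × (78.3/11720.53) = -2.3582…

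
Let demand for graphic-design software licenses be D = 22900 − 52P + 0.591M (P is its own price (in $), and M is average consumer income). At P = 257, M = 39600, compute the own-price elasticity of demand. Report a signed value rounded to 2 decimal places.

-0.41

At the given values, D = 22900 − 52(257) + 0.591(39600) = 32939.6.
∂D/∂P = −52.
E = (-52) × (257/32939.6) = -0.4057…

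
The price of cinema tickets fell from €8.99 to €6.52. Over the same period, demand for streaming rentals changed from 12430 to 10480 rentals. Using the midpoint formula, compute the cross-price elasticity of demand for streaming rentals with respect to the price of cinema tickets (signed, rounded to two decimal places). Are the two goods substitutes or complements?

%ΔQ_{streaming rentals} = (10480 − 12430)/avg = -1950/11455 = -0.170231…
%ΔP_{cinema tickets} = (6.52 − 8.99)/avg = -2.47/7.755 = -0.318504…
E_cross = (-1950/11455) / (-2.47/7.755) = 0.5344…
E_cross > 0 ⇒ the goods are substitutes.

0.53; substitutes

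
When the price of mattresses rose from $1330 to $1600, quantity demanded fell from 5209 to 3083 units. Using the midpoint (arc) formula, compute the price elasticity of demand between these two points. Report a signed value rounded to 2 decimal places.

%ΔQ = (3083 − 5209) / [(5209 + 3083)/2] = -2126/4146 = -0.512783…
%ΔP = (1600 − 1330) / [(1330 + 1600)/2] = 270/1465 = 0.184300…
Arc Ed = %ΔQ / %ΔP = (-2126/4146) / (270/1465) = -2.7823…

-2.78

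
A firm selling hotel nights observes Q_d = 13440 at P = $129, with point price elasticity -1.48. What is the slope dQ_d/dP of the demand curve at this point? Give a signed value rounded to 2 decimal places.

-154.20

Ed = (dQ_d/dP)·(P/Q_d) ⇒ dQ_d/dP = Ed·Q_d/P = (-1.48)·13440/129 = -154.1953…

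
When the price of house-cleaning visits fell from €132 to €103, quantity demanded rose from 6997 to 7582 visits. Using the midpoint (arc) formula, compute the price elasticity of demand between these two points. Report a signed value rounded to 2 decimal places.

-0.33

%ΔQ = (7582 − 6997) / [(6997 + 7582)/2] = 585/7289.5 = 0.080252…
%ΔP = (103 − 132) / [(132 + 103)/2] = -29/117.5 = -0.246808…
Arc Ed = %ΔQ / %ΔP = (585/7289.5) / (-29/117.5) = -0.3251…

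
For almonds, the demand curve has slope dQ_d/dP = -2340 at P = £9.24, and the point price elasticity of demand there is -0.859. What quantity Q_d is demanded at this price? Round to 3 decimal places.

25170.664

Ed = (dQ_d/dP)·(P/Q_d) ⇒ Q_d = (dQ_d/dP)·P/Ed = (-2340)·9.24/(-0.859) = 25170.66356…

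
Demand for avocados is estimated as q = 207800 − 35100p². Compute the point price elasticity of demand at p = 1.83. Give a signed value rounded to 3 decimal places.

-2.605

dq/dp = −2·35100·p = -128466. At p = 1.83, q = 90253.61.
Ed = (dq/dp)·(p/q) = (-128466) × (1.83/90253.61) = -2.60480…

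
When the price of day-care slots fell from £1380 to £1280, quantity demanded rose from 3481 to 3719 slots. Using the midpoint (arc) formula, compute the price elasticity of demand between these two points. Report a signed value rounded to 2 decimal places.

-0.88

%ΔQ = (3719 − 3481) / [(3481 + 3719)/2] = 238/3600 = 0.066111…
%ΔP = (1280 − 1380) / [(1380 + 1280)/2] = -100/1330 = -0.075187…
Arc Ed = %ΔQ / %ΔP = (238/3600) / (-100/1330) = -0.8792…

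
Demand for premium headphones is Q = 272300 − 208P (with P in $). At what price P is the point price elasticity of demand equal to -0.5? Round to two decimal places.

Ed = −208P/(272300 − 208P). Set this equal to -0.5:
208P = 0.5·(272300 − 208P) ⇒ 208P(1 + 0.5) = 0.5·272300
P = 0.5·272300 / (208·1.5) = 436.3782…

436.38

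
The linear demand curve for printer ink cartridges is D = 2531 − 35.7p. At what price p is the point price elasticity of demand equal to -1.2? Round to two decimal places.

Ed = −35.7p/(2531 − 35.7p). Set this equal to -1.2:
35.7p = 1.2·(2531 − 35.7p) ⇒ 35.7p(1 + 1.2) = 1.2·2531
p = 1.2·2531 / (35.7·2.2) = 38.6707…

38.67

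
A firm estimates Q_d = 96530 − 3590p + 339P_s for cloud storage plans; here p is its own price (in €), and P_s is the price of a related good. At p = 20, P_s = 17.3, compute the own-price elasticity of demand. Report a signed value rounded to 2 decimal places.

At the given values, Q_d = 96530 − 3590(20) + 339(17.3) = 30594.7.
∂Q_d/∂p = −3590.
E = (-3590) × (20/30594.7) = -2.3468…

-2.35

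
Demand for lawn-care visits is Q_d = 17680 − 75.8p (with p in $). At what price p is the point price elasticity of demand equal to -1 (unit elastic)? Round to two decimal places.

Ed = −75.8p/(17680 − 75.8p). Set this equal to -1:
75.8p = 1·(17680 − 75.8p) ⇒ 75.8p(1 + 1) = 1·17680
p = 1·17680 / (75.8·2) = 116.6226…

116.62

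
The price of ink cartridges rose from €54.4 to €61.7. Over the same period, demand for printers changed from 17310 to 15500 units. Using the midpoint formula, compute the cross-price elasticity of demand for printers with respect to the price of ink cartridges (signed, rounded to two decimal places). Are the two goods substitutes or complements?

-0.88; complements

%ΔQ_{printers} = (15500 − 17310)/avg = -1810/16405 = -0.110332…
%ΔP_{ink cartridges} = (61.7 − 54.4)/avg = 7.3/58.05 = 0.125753…
E_cross = (-1810/16405) / (7.3/58.05) = -0.8773…
E_cross < 0 ⇒ the goods are complements.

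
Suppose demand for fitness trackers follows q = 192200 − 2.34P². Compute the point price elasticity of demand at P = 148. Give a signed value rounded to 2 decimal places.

-0.73

dq/dP = −2·2.34·P = -692.64. At P = 148, q = 140944.64.
Ed = (dq/dP)·(P/q) = (-692.64) × (148/140944.64) = -0.7273…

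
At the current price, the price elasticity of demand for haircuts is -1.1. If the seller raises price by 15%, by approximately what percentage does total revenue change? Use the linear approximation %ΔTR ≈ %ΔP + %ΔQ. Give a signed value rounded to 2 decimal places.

-1.50%

%ΔQ ≈ Ed × %ΔP = (-1.1) × (+15%) = -16.5000%
%ΔTR ≈ %ΔP + %ΔQ = (+15%) + (-16.5000%) = -1.5000%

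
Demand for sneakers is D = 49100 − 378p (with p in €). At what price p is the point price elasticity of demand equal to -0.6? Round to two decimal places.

48.71

Ed = −378p/(49100 − 378p). Set this equal to -0.6:
378p = 0.6·(49100 − 378p) ⇒ 378p(1 + 0.6) = 0.6·49100
p = 0.6·49100 / (378·1.6) = 48.7103…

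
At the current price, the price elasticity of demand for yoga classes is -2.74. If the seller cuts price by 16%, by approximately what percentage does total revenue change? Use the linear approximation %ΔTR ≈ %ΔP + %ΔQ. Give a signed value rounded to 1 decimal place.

+27.8%

%ΔQ ≈ Ed × %ΔP = (-2.74) × (-16%) = +43.8400%
%ΔTR ≈ %ΔP + %ΔQ = (-16%) + (+43.8400%) = +27.8400%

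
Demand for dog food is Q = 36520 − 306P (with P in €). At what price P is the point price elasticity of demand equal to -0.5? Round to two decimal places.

39.78

Ed = −306P/(36520 − 306P). Set this equal to -0.5:
306P = 0.5·(36520 − 306P) ⇒ 306P(1 + 0.5) = 0.5·36520
P = 0.5·36520 / (306·1.5) = 39.7821…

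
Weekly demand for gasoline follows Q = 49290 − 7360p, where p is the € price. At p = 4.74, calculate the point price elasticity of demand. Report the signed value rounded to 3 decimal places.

-2.422

dQ/dp = −7360. At p = 4.74, Q = 49290 − 7360(4.74) = 14403.6.
Ed = (dQ/dp)·(p/Q) = −7360 × (4.74/14403.6) = -2.42206…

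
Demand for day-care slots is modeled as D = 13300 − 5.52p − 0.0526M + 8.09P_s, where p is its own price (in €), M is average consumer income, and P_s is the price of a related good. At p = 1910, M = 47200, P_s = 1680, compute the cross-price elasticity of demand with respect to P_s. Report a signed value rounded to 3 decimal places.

0.980

At the given values, D = 13300 − 5.52(1910) − 0.0526(47200) + 8.09(1680) = 13865.28.
∂D/∂P_s = 8.09.
E = (8.09) × (1680/13865.28) = 0.98023…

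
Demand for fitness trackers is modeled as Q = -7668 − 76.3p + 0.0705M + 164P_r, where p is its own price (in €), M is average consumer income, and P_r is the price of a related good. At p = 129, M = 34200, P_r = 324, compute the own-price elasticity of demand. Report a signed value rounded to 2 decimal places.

At the given values, Q = -7668 − 76.3(129) + 0.0705(34200) + 164(324) = 38036.4.
∂Q/∂p = −76.3.
E = (-76.3) × (129/38036.4) = -0.2587…

-0.26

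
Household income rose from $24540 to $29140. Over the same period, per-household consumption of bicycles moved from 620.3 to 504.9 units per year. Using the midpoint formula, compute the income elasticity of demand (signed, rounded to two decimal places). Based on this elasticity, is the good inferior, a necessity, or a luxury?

-1.20; inferior

%ΔQ = (504.9 − 620.3)/[( 620.3 + 504.9)/2] = -115.4/562.6 = -0.205119…
%ΔIncome = (29140 − 24540)/[( 24540 + 29140)/2] = 4600/26840 = 0.171385…
E_income = (-115.4/562.6) / (4600/26840) = -1.1968…
E_income < 0 ⇒ inferior good.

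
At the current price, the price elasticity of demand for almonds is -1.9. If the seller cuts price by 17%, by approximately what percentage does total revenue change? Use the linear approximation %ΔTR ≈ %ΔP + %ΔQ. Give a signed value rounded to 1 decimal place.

%ΔQ ≈ Ed × %ΔP = (-1.9) × (-17%) = +32.3000%
%ΔTR ≈ %ΔP + %ΔQ = (-17%) + (+32.3000%) = +15.3000%

+15.3%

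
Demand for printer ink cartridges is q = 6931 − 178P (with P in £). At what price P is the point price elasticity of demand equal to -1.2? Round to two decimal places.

21.24

Ed = −178P/(6931 − 178P). Set this equal to -1.2:
178P = 1.2·(6931 − 178P) ⇒ 178P(1 + 1.2) = 1.2·6931
P = 1.2·6931 / (178·2.2) = 21.2390…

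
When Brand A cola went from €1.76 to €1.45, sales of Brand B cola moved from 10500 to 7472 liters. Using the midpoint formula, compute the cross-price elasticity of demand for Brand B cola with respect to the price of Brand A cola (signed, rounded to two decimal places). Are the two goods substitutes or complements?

1.74; substitutes

%ΔQ_{Brand B cola} = (7472 − 10500)/avg = -3028/8986 = -0.336968…
%ΔP_{Brand A cola} = (1.45 − 1.76)/avg = -0.31/1.605 = -0.193146…
E_cross = (-3028/8986) / (-0.31/1.605) = 1.7446…
E_cross > 0 ⇒ the goods are substitutes.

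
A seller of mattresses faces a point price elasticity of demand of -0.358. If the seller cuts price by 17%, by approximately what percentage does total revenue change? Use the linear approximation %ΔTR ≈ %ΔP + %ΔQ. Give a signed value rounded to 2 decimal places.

%ΔQ ≈ Ed × %ΔP = (-0.358) × (-17%) = +6.0860%
%ΔTR ≈ %ΔP + %ΔQ = (-17%) + (+6.0860%) = -10.9140%

-10.91%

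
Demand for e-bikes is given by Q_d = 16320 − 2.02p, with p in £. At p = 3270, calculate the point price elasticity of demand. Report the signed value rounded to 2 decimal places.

dQ_d/dp = −2.02. At p = 3270, Q_d = 16320 − 2.02(3270) = 9714.6.
Ed = (dQ_d/dp)·(p/Q_d) = −2.02 × (3270/9714.6) = -0.6799…

-0.68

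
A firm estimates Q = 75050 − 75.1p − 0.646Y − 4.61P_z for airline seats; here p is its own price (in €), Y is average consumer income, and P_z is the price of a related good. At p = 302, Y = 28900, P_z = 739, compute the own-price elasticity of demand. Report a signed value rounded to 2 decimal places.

At the given values, Q = 75050 − 75.1(302) − 0.646(28900) − 4.61(739) = 30293.61.
∂Q/∂p = −75.1.
E = (-75.1) × (302/30293.61) = -0.7486…

-0.75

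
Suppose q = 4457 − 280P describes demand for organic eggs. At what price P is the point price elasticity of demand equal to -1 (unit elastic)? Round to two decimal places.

Ed = −280P/(4457 − 280P). Set this equal to -1:
280P = 1·(4457 − 280P) ⇒ 280P(1 + 1) = 1·4457
P = 1·4457 / (280·2) = 7.9589…

7.96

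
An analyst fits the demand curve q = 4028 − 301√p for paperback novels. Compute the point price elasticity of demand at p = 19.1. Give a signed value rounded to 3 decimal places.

-0.242

dq/dp = −301/(2√p) = -34.4366. At p = 19.1, q = 2712.52.
Ed = (dq/dp)·(p/q) = (-34.4366) × (19.1/2712.52) = -0.24248…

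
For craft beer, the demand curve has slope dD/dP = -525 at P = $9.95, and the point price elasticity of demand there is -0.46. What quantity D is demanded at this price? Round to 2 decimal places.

Ed = (dD/dP)·(P/D) ⇒ D = (dD/dP)·P/Ed = (-525)·9.95/(-0.46) = 11355.9782…

11355.98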